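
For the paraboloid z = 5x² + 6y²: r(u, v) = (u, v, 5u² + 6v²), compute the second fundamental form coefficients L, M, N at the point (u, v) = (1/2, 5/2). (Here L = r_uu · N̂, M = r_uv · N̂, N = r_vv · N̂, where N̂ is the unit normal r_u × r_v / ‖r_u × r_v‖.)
L = 5*sqrt(926)/463;  M = 0;  N = 6*sqrt(926)/463

Compute the unit normal N̂(u, v) = (-10*u/sqrt(100*u^2 + 144*v^2 + 1), -12*v/sqrt(100*u^2 + 144*v^2 + 1), 1/sqrt(100*u^2 + 144*v^2 + 1)), and the second partials r_uu, r_uv, r_vv. Take dot products:
  L(u, v) = r_uu · N̂ = 10/sqrt(100*u^2 + 144*v^2 + 1),
  M(u, v) = r_uv · N̂ = 0,
  N(u, v) = r_vv · N̂ = 12/sqrt(100*u^2 + 144*v^2 + 1).
Evaluating at (u, v) = (1/2, 5/2):
  L = 5*sqrt(926)/463, M = 0, N = 6*sqrt(926)/463.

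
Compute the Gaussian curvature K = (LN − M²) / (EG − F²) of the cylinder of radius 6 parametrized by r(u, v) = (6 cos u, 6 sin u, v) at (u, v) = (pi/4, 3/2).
K = 0

Coefficients of the first fundamental form: E = 36, F = 0, G = 1.
Coefficients of the second fundamental form: L = -6, M = 0, N = 0.
Assemble K = (LN − M²)/(EG − F²) = 0. At (u, v) = (pi/4, 3/2): K = 0.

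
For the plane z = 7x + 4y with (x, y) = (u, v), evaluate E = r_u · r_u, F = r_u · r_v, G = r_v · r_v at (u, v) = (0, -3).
E = 50;  F = 28;  G = 17

Partials: r_u = (1, 0, 7), r_v = (0, 1, 4). As functions of (u, v):
  E = r_u · r_u = 50,
  F = r_u · r_v = 28,
  G = r_v · r_v = 17.
Evaluating at (u, v) = (0, -3): E = 50, F = 28, G = 17.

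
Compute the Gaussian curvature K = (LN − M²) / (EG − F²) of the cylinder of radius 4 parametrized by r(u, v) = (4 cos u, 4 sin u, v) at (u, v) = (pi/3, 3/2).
K = 0

Coefficients of the first fundamental form: E = 16, F = 0, G = 1.
Coefficients of the second fundamental form: L = -4, M = 0, N = 0.
Assemble K = (LN − M²)/(EG − F²) = 0. At (u, v) = (pi/3, 3/2): K = 0.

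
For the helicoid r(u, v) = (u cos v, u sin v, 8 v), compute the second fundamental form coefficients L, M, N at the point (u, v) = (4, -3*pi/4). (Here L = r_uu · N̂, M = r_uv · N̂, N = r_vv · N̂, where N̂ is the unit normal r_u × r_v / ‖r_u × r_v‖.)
L = 0;  M = -2*sqrt(5)/5;  N = 0

Compute the unit normal N̂(u, v) = (8*sin(v)/sqrt(u^2 + 64), -8*cos(v)/sqrt(u^2 + 64), u/sqrt(u^2 + 64)), and the second partials r_uu, r_uv, r_vv. Take dot products:
  L(u, v) = r_uu · N̂ = 0,
  M(u, v) = r_uv · N̂ = -8/sqrt(u^2 + 64),
  N(u, v) = r_vv · N̂ = 0.
Evaluating at (u, v) = (4, -3*pi/4):
  L = 0, M = -2*sqrt(5)/5, N = 0.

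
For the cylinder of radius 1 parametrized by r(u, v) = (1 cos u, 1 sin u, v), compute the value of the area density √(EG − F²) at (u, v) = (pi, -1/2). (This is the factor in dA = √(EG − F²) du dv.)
√(EG − F²)|_{(pi, -1/2)} = 1

E = 1, F = 0, G = 1, so EG − F² = 1. Taking the positive square root: √(EG − F²) = 1. At (u, v) = (pi, -1/2): 1.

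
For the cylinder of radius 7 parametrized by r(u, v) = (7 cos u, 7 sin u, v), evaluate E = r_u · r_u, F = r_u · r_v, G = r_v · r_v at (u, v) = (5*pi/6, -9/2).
E = 49;  F = 0;  G = 1

Partials: r_u = (-7*sin(u), 7*cos(u), 0), r_v = (0, 0, 1). As functions of (u, v):
  E = r_u · r_u = 49,
  F = r_u · r_v = 0,
  G = r_v · r_v = 1.
Evaluating at (u, v) = (5*pi/6, -9/2): E = 49, F = 0, G = 1.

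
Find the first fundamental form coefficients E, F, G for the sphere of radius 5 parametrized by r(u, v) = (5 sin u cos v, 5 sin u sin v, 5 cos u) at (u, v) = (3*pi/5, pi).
E = 25;  F = 0;  G = 25*sqrt(5)/8 + 125/8

Partials: r_u = (5*cos(u)*cos(v), 5*sin(v)*cos(u), -5*sin(u)), r_v = (-5*sin(u)*sin(v), 5*sin(u)*cos(v), 0). As functions of (u, v):
  E = r_u · r_u = 25,
  F = r_u · r_v = 0,
  G = r_v · r_v = 25*sin(u)^2.
Evaluating at (u, v) = (3*pi/5, pi): E = 25, F = 0, G = 25*sqrt(5)/8 + 125/8.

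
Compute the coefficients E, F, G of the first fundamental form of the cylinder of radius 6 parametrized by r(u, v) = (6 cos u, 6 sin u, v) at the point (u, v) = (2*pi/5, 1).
E = 36;  F = 0;  G = 1

Partials: r_u = (-6*sin(u), 6*cos(u), 0), r_v = (0, 0, 1). As functions of (u, v):
  E = r_u · r_u = 36,
  F = r_u · r_v = 0,
  G = r_v · r_v = 1.
Evaluating at (u, v) = (2*pi/5, 1): E = 36, F = 0, G = 1.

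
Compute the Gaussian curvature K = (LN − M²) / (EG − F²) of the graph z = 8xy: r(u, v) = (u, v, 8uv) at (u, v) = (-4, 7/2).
K = -64/3272481

Coefficients of the first fundamental form: E = 64*v^2 + 1, F = 64*u*v, G = 64*u^2 + 1.
Coefficients of the second fundamental form: L = 0, M = 8/sqrt(64*u^2 + 64*v^2 + 1), N = 0.
Assemble K = (LN − M²)/(EG − F²) = -64/(4096*u^4 + 8192*u^2*v^2 + 128*u^2 + 4096*v^4 + 128*v^2 + 1). At (u, v) = (-4, 7/2): K = -64/3272481.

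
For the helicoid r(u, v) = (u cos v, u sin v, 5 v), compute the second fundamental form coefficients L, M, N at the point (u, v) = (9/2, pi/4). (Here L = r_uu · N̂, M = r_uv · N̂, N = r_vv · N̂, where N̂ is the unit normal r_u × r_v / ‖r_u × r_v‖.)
L = 0;  M = -10*sqrt(181)/181;  N = 0

Compute the unit normal N̂(u, v) = (5*sin(v)/sqrt(u^2 + 25), -5*cos(v)/sqrt(u^2 + 25), u/sqrt(u^2 + 25)), and the second partials r_uu, r_uv, r_vv. Take dot products:
  L(u, v) = r_uu · N̂ = 0,
  M(u, v) = r_uv · N̂ = -5/sqrt(u^2 + 25),
  N(u, v) = r_vv · N̂ = 0.
Evaluating at (u, v) = (9/2, pi/4):
  L = 0, M = -10*sqrt(181)/181, N = 0.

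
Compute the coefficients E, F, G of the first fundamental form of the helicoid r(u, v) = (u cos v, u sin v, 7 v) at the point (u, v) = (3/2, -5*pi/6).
E = 1;  F = 0;  G = 205/4

Partials: r_u = (cos(v), sin(v), 0), r_v = (-u*sin(v), u*cos(v), 7). As functions of (u, v):
  E = r_u · r_u = 1,
  F = r_u · r_v = 0,
  G = r_v · r_v = u^2 + 49.
Evaluating at (u, v) = (3/2, -5*pi/6): E = 1, F = 0, G = 205/4.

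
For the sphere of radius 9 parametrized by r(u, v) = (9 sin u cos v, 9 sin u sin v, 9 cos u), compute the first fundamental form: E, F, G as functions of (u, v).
E = 81;  F = 0;  G = 81*sin(u)^2

Compute partials: r_u = (9*cos(u)*cos(v), 9*sin(v)*cos(u), -9*sin(u)), r_v = (-9*sin(u)*sin(v), 9*sin(u)*cos(v), 0). Then
  E = r_u · r_u = 81,
  F = r_u · r_v = 0,
  G = r_v · r_v = 81*sin(u)^2.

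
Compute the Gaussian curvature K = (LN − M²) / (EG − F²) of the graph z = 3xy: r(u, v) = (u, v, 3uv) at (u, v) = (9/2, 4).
K = -144/1713481

Coefficients of the first fundamental form: E = 9*v^2 + 1, F = 9*u*v, G = 9*u^2 + 1.
Coefficients of the second fundamental form: L = 0, M = 3/sqrt(9*u^2 + 9*v^2 + 1), N = 0.
Assemble K = (LN − M²)/(EG − F²) = -9/(81*u^4 + 162*u^2*v^2 + 18*u^2 + 81*v^4 + 18*v^2 + 1). At (u, v) = (9/2, 4): K = -144/1713481.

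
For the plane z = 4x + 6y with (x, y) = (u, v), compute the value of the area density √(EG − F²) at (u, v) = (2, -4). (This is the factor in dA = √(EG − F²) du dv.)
√(EG − F²)|_{(2, -4)} = sqrt(53)

E = 17, F = 24, G = 37, so EG − F² = 53. Taking the positive square root: √(EG − F²) = sqrt(53). At (u, v) = (2, -4): sqrt(53).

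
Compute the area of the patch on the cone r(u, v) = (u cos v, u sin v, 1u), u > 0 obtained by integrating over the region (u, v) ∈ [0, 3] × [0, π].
Area = 9*sqrt(2)*pi/2

Area = ∫∫ √(EG − F²) du dv with √(EG − F²) = sqrt(2)*Abs(u). Integrating over [0, 3] × [0, π] gives 9*sqrt(2)*pi/2.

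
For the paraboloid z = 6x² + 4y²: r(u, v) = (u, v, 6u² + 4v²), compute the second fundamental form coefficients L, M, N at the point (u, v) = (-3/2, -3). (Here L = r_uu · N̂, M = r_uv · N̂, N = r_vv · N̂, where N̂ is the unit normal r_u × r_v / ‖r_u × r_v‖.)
L = 12*sqrt(901)/901;  M = 0;  N = 8*sqrt(901)/901

Compute the unit normal N̂(u, v) = (-12*u/sqrt(144*u^2 + 64*v^2 + 1), -8*v/sqrt(144*u^2 + 64*v^2 + 1), 1/sqrt(144*u^2 + 64*v^2 + 1)), and the second partials r_uu, r_uv, r_vv. Take dot products:
  L(u, v) = r_uu · N̂ = 12/sqrt(144*u^2 + 64*v^2 + 1),
  M(u, v) = r_uv · N̂ = 0,
  N(u, v) = r_vv · N̂ = 8/sqrt(144*u^2 + 64*v^2 + 1).
Evaluating at (u, v) = (-3/2, -3):
  L = 12*sqrt(901)/901, M = 0, N = 8*sqrt(901)/901.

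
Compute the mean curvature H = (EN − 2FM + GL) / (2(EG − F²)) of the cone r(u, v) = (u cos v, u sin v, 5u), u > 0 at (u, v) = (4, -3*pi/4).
H = 5*sqrt(26)/208

With E = 26, F = 0, G = u^2, L = 0, M = 0, N = 5*sqrt(26)*u^2/(26*Abs(u)), assemble
  H = (EN − 2FM + GL) / (2(EG − F²)) = 5*sqrt(26)/(52*Abs(u)).
At (u, v) = (4, -3*pi/4): H = 5*sqrt(26)/208.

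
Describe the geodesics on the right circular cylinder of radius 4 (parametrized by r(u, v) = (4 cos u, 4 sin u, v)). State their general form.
The cylinder is flat (K = 0) and locally isometric to the plane via the development (u, v) ↦ (4 u, v). Geodesics are the pre-images of straight lines: circles (v constant), vertical lines (u constant), and helices (v = c · u + d) for constants c, d.

A right cylinder has E = 4², F = 0, G = 1, so EG − F² = 4², and L = −4, M = N = 0, giving K = (LN − M²)/(EG − F²) = 0 everywhere. A flat surface is locally isometric to the Euclidean plane via the map (u, v) ↦ (4 u, v). Straight lines in the (x̃, ỹ) plane pull back to: (a) horizontal circles (v = const), (b) vertical generators (u = const), and (c) helices (4 u tan θ = v, i.e. v = c · u + d).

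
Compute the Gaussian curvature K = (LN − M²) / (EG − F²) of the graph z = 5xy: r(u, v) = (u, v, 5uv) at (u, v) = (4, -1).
K = -25/181476

Coefficients of the first fundamental form: E = 25*v^2 + 1, F = 25*u*v, G = 25*u^2 + 1.
Coefficients of the second fundamental form: L = 0, M = 5/sqrt(25*u^2 + 25*v^2 + 1), N = 0.
Assemble K = (LN − M²)/(EG − F²) = -25/(625*u^4 + 1250*u^2*v^2 + 50*u^2 + 625*v^4 + 50*v^2 + 1). At (u, v) = (4, -1): K = -25/181476.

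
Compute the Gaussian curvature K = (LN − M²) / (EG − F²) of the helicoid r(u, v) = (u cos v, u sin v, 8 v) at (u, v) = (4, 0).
K = -1/100

Coefficients of the first fundamental form: E = 1, F = 0, G = u^2 + 64.
Coefficients of the second fundamental form: L = 0, M = -8/sqrt(u^2 + 64), N = 0.
Assemble K = (LN − M²)/(EG − F²) = -64/(u^2 + 64)^2. At (u, v) = (4, 0): K = -1/100.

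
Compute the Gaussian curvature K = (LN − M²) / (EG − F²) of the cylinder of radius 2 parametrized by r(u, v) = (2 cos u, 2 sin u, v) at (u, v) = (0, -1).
K = 0

Coefficients of the first fundamental form: E = 4, F = 0, G = 1.
Coefficients of the second fundamental form: L = -2, M = 0, N = 0.
Assemble K = (LN − M²)/(EG − F²) = 0. At (u, v) = (0, -1): K = 0.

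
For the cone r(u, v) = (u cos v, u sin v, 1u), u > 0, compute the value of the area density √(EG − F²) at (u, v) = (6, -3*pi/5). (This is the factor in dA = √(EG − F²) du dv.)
√(EG − F²)|_{(6, -3*pi/5)} = 6*sqrt(2)

E = 2, F = 0, G = u^2, so EG − F² = 2*u^2. Taking the positive square root: √(EG − F²) = sqrt(2)*Abs(u). At (u, v) = (6, -3*pi/5): 6*sqrt(2).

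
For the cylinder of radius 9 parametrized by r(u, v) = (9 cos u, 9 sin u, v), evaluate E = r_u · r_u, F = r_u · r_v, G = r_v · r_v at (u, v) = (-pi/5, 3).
E = 81;  F = 0;  G = 1

Partials: r_u = (-9*sin(u), 9*cos(u), 0), r_v = (0, 0, 1). As functions of (u, v):
  E = r_u · r_u = 81,
  F = r_u · r_v = 0,
  G = r_v · r_v = 1.
Evaluating at (u, v) = (-pi/5, 3): E = 81, F = 0, G = 1.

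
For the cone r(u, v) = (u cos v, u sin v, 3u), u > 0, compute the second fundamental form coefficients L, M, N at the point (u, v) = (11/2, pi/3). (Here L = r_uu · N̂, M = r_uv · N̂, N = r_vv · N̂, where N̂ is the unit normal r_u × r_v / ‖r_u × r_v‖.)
L = 0;  M = 0;  N = 33*sqrt(10)/20

Compute the unit normal N̂(u, v) = (-3*sqrt(10)*u*cos(v)/(10*Abs(u)), -3*sqrt(10)*u*sin(v)/(10*Abs(u)), sqrt(10)*u/(10*Abs(u))), and the second partials r_uu, r_uv, r_vv. Take dot products:
  L(u, v) = r_uu · N̂ = 0,
  M(u, v) = r_uv · N̂ = 0,
  N(u, v) = r_vv · N̂ = 3*sqrt(10)*u^2/(10*Abs(u)).
Evaluating at (u, v) = (11/2, pi/3):
  L = 0, M = 0, N = 33*sqrt(10)/20.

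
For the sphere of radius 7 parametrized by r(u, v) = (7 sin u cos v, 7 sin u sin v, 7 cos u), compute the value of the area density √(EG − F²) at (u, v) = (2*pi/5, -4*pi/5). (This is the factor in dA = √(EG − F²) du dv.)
√(EG − F²)|_{(2*pi/5, -4*pi/5)} = 49*sqrt(2*sqrt(5) + 10)/4

E = 49, F = 0, G = 49*sin(u)^2, so EG − F² = 2401*sin(u)^2. Taking the positive square root: √(EG − F²) = 49*Abs(sin(u)). At (u, v) = (2*pi/5, -4*pi/5): 49*sqrt(2*sqrt(5) + 10)/4.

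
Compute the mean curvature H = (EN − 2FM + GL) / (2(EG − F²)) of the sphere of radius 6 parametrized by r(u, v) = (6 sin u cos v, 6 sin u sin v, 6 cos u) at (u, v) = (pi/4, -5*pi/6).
H = -1/6

With E = 36, F = 0, G = 36*sin(u)^2, L = -6*sin(u)/Abs(sin(u)), M = 0, N = -6*sin(u)^3/Abs(sin(u)), assemble
  H = (EN − 2FM + GL) / (2(EG − F²)) = -sin(u)/(6*Abs(sin(u))).
At (u, v) = (pi/4, -5*pi/6): H = -1/6.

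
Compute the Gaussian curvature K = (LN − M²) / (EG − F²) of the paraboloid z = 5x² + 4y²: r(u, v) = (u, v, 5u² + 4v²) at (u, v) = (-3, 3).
K = 80/2181529

Coefficients of the first fundamental form: E = 100*u^2 + 1, F = 80*u*v, G = 64*v^2 + 1.
Coefficients of the second fundamental form: L = 10/sqrt(100*u^2 + 64*v^2 + 1), M = 0, N = 8/sqrt(100*u^2 + 64*v^2 + 1).
Assemble K = (LN − M²)/(EG − F²) = 80/(10000*u^4 + 12800*u^2*v^2 + 200*u^2 + 4096*v^4 + 128*v^2 + 1). At (u, v) = (-3, 3): K = 80/2181529.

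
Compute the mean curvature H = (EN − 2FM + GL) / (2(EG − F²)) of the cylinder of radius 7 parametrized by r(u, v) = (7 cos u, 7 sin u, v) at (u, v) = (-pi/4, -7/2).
H = -1/14

With E = 49, F = 0, G = 1, L = -7, M = 0, N = 0, assemble
  H = (EN − 2FM + GL) / (2(EG − F²)) = -1/14.
At (u, v) = (-pi/4, -7/2): H = -1/14.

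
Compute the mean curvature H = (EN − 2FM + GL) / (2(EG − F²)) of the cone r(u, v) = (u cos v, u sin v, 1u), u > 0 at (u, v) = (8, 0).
H = sqrt(2)/32

With E = 2, F = 0, G = u^2, L = 0, M = 0, N = sqrt(2)*u^2/(2*Abs(u)), assemble
  H = (EN − 2FM + GL) / (2(EG − F²)) = sqrt(2)/(4*Abs(u)).
At (u, v) = (8, 0): H = sqrt(2)/32.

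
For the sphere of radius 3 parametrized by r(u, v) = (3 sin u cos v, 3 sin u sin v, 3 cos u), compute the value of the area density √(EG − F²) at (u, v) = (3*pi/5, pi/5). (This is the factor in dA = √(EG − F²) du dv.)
√(EG − F²)|_{(3*pi/5, pi/5)} = 9*sqrt(2*sqrt(5) + 10)/4

E = 9, F = 0, G = 9*sin(u)^2, so EG − F² = 81*sin(u)^2. Taking the positive square root: √(EG − F²) = 9*Abs(sin(u)). At (u, v) = (3*pi/5, pi/5): 9*sqrt(2*sqrt(5) + 10)/4.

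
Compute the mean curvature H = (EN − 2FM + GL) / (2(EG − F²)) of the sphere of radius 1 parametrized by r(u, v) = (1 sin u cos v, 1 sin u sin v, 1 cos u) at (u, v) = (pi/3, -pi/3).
H = -1

With E = 1, F = 0, G = sin(u)^2, L = -sin(u)/Abs(sin(u)), M = 0, N = -sin(u)^3/Abs(sin(u)), assemble
  H = (EN − 2FM + GL) / (2(EG − F²)) = -sin(u)/Abs(sin(u)).
At (u, v) = (pi/3, -pi/3): H = -1.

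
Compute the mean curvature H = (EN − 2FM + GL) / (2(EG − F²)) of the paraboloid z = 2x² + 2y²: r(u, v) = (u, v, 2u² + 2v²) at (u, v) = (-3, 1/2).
H = 300*sqrt(149)/22201

With E = 16*u^2 + 1, F = 16*u*v, G = 16*v^2 + 1, L = 4/sqrt(16*u^2 + 16*v^2 + 1), M = 0, N = 4/sqrt(16*u^2 + 16*v^2 + 1), assemble
  H = (EN − 2FM + GL) / (2(EG − F²)) = 4*(8*u^2 + 8*v^2 + 1)/(16*u^2 + 16*v^2 + 1)^(3/2).
At (u, v) = (-3, 1/2): H = 300*sqrt(149)/22201.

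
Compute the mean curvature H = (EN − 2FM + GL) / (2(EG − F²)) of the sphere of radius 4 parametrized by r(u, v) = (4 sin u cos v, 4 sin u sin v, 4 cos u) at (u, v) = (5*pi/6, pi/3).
H = -1/4

With E = 16, F = 0, G = 16*sin(u)^2, L = -4*sin(u)/Abs(sin(u)), M = 0, N = -4*sin(u)^3/Abs(sin(u)), assemble
  H = (EN − 2FM + GL) / (2(EG − F²)) = -sin(u)/(4*Abs(sin(u))).
At (u, v) = (5*pi/6, pi/3): H = -1/4.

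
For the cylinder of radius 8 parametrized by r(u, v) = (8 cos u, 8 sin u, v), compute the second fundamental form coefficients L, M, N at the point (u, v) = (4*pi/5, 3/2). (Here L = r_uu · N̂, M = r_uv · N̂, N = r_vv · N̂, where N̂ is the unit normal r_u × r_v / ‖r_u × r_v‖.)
L = -8;  M = 0;  N = 0

Compute the unit normal N̂(u, v) = (cos(u), sin(u), 0), and the second partials r_uu, r_uv, r_vv. Take dot products:
  L(u, v) = r_uu · N̂ = -8,
  M(u, v) = r_uv · N̂ = 0,
  N(u, v) = r_vv · N̂ = 0.
Evaluating at (u, v) = (4*pi/5, 3/2):
  L = -8, M = 0, N = 0.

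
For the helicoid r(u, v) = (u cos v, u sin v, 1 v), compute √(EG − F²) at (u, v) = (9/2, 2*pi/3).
√(EG − F²)|_{(9/2, 2*pi/3)} = sqrt(85)/2

E = 1, F = 0, G = u^2 + 1; EG − F² = u^2 + 1; √(EG − F²) = sqrt(u^2 + 1). At the given point: sqrt(85)/2.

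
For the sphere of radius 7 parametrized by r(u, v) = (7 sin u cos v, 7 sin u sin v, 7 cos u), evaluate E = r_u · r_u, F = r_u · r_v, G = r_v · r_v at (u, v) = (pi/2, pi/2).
E = 49;  F = 0;  G = 49

Partials: r_u = (7*cos(u)*cos(v), 7*sin(v)*cos(u), -7*sin(u)), r_v = (-7*sin(u)*sin(v), 7*sin(u)*cos(v), 0). As functions of (u, v):
  E = r_u · r_u = 49,
  F = r_u · r_v = 0,
  G = r_v · r_v = 49*sin(u)^2.
Evaluating at (u, v) = (pi/2, pi/2): E = 49, F = 0, G = 49.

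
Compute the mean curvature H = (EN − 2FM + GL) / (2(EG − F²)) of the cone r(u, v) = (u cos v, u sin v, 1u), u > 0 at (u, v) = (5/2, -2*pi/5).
H = sqrt(2)/10

With E = 2, F = 0, G = u^2, L = 0, M = 0, N = sqrt(2)*u^2/(2*Abs(u)), assemble
  H = (EN − 2FM + GL) / (2(EG − F²)) = sqrt(2)/(4*Abs(u)).
At (u, v) = (5/2, -2*pi/5): H = sqrt(2)/10.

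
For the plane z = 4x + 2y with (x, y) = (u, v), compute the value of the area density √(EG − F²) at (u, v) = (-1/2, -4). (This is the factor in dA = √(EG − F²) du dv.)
√(EG − F²)|_{(-1/2, -4)} = sqrt(21)

E = 17, F = 8, G = 5, so EG − F² = 21. Taking the positive square root: √(EG − F²) = sqrt(21). At (u, v) = (-1/2, -4): sqrt(21).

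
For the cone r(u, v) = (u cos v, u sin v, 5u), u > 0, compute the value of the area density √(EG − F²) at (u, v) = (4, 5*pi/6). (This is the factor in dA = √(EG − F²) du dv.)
√(EG − F²)|_{(4, 5*pi/6)} = 4*sqrt(26)

E = 26, F = 0, G = u^2, so EG − F² = 26*u^2. Taking the positive square root: √(EG − F²) = sqrt(26)*Abs(u). At (u, v) = (4, 5*pi/6): 4*sqrt(26).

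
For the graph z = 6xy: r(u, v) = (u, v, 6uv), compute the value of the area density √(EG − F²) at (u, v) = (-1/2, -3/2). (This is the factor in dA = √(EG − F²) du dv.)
√(EG − F²)|_{(-1/2, -3/2)} = sqrt(91)

E = 36*v^2 + 1, F = 36*u*v, G = 36*u^2 + 1, so EG − F² = 36*u^2 + 36*v^2 + 1. Taking the positive square root: √(EG − F²) = sqrt(36*u^2 + 36*v^2 + 1). At (u, v) = (-1/2, -3/2): sqrt(91).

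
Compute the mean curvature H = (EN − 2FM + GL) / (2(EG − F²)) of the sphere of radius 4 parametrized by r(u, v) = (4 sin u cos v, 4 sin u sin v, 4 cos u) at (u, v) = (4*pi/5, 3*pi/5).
H = -1/4

With E = 16, F = 0, G = 16*sin(u)^2, L = -4*sin(u)/Abs(sin(u)), M = 0, N = -4*sin(u)^3/Abs(sin(u)), assemble
  H = (EN − 2FM + GL) / (2(EG − F²)) = -sin(u)/(4*Abs(sin(u))).
At (u, v) = (4*pi/5, 3*pi/5): H = -1/4.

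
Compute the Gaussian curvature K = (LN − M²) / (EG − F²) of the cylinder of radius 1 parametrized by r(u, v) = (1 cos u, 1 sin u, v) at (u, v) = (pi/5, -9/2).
K = 0

Coefficients of the first fundamental form: E = 1, F = 0, G = 1.
Coefficients of the second fundamental form: L = -1, M = 0, N = 0.
Assemble K = (LN − M²)/(EG − F²) = 0. At (u, v) = (pi/5, -9/2): K = 0.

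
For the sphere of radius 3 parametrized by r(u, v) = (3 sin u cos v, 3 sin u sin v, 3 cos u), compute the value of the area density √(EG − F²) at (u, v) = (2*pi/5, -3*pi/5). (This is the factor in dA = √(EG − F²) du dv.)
√(EG − F²)|_{(2*pi/5, -3*pi/5)} = 9*sqrt(2*sqrt(5) + 10)/4

E = 9, F = 0, G = 9*sin(u)^2, so EG − F² = 81*sin(u)^2. Taking the positive square root: √(EG − F²) = 9*Abs(sin(u)). At (u, v) = (2*pi/5, -3*pi/5): 9*sqrt(2*sqrt(5) + 10)/4.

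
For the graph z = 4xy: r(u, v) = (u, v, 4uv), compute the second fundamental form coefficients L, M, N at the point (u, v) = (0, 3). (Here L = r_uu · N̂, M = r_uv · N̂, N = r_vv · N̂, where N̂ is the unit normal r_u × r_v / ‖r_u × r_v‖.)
L = 0;  M = 4*sqrt(145)/145;  N = 0

Compute the unit normal N̂(u, v) = (-4*v/sqrt(16*u^2 + 16*v^2 + 1), -4*u/sqrt(16*u^2 + 16*v^2 + 1), 1/sqrt(16*u^2 + 16*v^2 + 1)), and the second partials r_uu, r_uv, r_vv. Take dot products:
  L(u, v) = r_uu · N̂ = 0,
  M(u, v) = r_uv · N̂ = 4/sqrt(16*u^2 + 16*v^2 + 1),
  N(u, v) = r_vv · N̂ = 0.
Evaluating at (u, v) = (0, 3):
  L = 0, M = 4*sqrt(145)/145, N = 0.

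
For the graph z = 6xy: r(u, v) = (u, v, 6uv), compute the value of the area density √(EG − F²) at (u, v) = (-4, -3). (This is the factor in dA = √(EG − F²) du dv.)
√(EG − F²)|_{(-4, -3)} = sqrt(901)

E = 36*v^2 + 1, F = 36*u*v, G = 36*u^2 + 1, so EG − F² = 36*u^2 + 36*v^2 + 1. Taking the positive square root: √(EG − F²) = sqrt(36*u^2 + 36*v^2 + 1). At (u, v) = (-4, -3): sqrt(901).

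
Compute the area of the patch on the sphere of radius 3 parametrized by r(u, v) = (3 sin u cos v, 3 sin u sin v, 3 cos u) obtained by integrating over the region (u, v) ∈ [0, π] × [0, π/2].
Area = 9*pi

Area = ∫∫ √(EG − F²) du dv with √(EG − F²) = 9*Abs(sin(u)). Integrating over [0, π] × [0, π/2] gives 9*pi.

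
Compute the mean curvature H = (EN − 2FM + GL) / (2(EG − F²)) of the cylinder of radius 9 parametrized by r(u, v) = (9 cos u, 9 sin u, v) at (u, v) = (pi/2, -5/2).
H = -1/18

With E = 81, F = 0, G = 1, L = -9, M = 0, N = 0, assemble
  H = (EN − 2FM + GL) / (2(EG − F²)) = -1/18.
At (u, v) = (pi/2, -5/2): H = -1/18.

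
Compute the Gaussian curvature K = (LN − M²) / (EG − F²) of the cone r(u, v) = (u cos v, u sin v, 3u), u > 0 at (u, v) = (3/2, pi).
K = 0

Coefficients of the first fundamental form: E = 10, F = 0, G = u^2.
Coefficients of the second fundamental form: L = 0, M = 0, N = 3*sqrt(10)*u^2/(10*Abs(u)).
Assemble K = (LN − M²)/(EG − F²) = 0. At (u, v) = (3/2, pi): K = 0.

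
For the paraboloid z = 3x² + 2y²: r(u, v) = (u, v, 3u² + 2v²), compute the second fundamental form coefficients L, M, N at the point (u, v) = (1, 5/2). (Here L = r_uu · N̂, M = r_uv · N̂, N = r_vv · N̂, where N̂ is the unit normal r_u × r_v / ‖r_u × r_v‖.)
L = 6*sqrt(137)/137;  M = 0;  N = 4*sqrt(137)/137

Compute the unit normal N̂(u, v) = (-6*u/sqrt(36*u^2 + 16*v^2 + 1), -4*v/sqrt(36*u^2 + 16*v^2 + 1), 1/sqrt(36*u^2 + 16*v^2 + 1)), and the second partials r_uu, r_uv, r_vv. Take dot products:
  L(u, v) = r_uu · N̂ = 6/sqrt(36*u^2 + 16*v^2 + 1),
  M(u, v) = r_uv · N̂ = 0,
  N(u, v) = r_vv · N̂ = 4/sqrt(36*u^2 + 16*v^2 + 1).
Evaluating at (u, v) = (1, 5/2):
  L = 6*sqrt(137)/137, M = 0, N = 4*sqrt(137)/137.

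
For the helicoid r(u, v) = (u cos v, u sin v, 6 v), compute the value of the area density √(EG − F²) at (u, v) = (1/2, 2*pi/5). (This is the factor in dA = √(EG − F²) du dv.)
√(EG − F²)|_{(1/2, 2*pi/5)} = sqrt(145)/2

E = 1, F = 0, G = u^2 + 36, so EG − F² = u^2 + 36. Taking the positive square root: √(EG − F²) = sqrt(u^2 + 36). At (u, v) = (1/2, 2*pi/5): sqrt(145)/2.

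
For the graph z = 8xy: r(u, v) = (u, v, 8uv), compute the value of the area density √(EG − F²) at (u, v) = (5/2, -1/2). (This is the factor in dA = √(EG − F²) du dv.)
√(EG − F²)|_{(5/2, -1/2)} = sqrt(417)

E = 64*v^2 + 1, F = 64*u*v, G = 64*u^2 + 1, so EG − F² = 64*u^2 + 64*v^2 + 1. Taking the positive square root: √(EG − F²) = sqrt(64*u^2 + 64*v^2 + 1). At (u, v) = (5/2, -1/2): sqrt(417).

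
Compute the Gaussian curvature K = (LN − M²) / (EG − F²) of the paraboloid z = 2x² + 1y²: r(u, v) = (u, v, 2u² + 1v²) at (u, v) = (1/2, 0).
K = 8/25

Coefficients of the first fundamental form: E = 16*u^2 + 1, F = 8*u*v, G = 4*v^2 + 1.
Coefficients of the second fundamental form: L = 4/sqrt(16*u^2 + 4*v^2 + 1), M = 0, N = 2/sqrt(16*u^2 + 4*v^2 + 1).
Assemble K = (LN − M²)/(EG − F²) = 8/(256*u^4 + 128*u^2*v^2 + 32*u^2 + 16*v^4 + 8*v^2 + 1). At (u, v) = (1/2, 0): K = 8/25.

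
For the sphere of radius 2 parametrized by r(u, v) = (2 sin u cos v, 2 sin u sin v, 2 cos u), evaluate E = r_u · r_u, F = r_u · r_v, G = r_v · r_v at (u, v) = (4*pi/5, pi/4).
E = 4;  F = 0;  G = 5/2 - sqrt(5)/2

Partials: r_u = (2*cos(u)*cos(v), 2*sin(v)*cos(u), -2*sin(u)), r_v = (-2*sin(u)*sin(v), 2*sin(u)*cos(v), 0). As functions of (u, v):
  E = r_u · r_u = 4,
  F = r_u · r_v = 0,
  G = r_v · r_v = 4*sin(u)^2.
Evaluating at (u, v) = (4*pi/5, pi/4): E = 4, F = 0, G = 5/2 - sqrt(5)/2.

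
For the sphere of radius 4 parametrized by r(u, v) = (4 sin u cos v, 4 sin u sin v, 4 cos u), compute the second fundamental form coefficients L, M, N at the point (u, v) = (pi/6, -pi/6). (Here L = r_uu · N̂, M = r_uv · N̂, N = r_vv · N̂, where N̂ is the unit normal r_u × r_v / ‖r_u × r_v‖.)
L = -4;  M = 0;  N = -1

Compute the unit normal N̂(u, v) = (sin(u)^2*cos(v)/Abs(sin(u)), sin(u)^2*sin(v)/Abs(sin(u)), sin(2*u)/(2*Abs(sin(u)))), and the second partials r_uu, r_uv, r_vv. Take dot products:
  L(u, v) = r_uu · N̂ = -4*sin(u)/Abs(sin(u)),
  M(u, v) = r_uv · N̂ = 0,
  N(u, v) = r_vv · N̂ = -4*sin(u)^3/Abs(sin(u)).
Evaluating at (u, v) = (pi/6, -pi/6):
  L = -4, M = 0, N = -1.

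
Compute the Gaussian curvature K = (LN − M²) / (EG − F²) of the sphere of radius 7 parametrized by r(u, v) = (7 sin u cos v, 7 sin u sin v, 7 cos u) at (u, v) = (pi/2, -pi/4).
K = 1/49

Coefficients of the first fundamental form: E = 49, F = 0, G = 49*sin(u)^2.
Coefficients of the second fundamental form: L = -7*sin(u)/Abs(sin(u)), M = 0, N = -7*sin(u)^3/Abs(sin(u)).
Assemble K = (LN − M²)/(EG − F²) = 1/49. At (u, v) = (pi/2, -pi/4): K = 1/49.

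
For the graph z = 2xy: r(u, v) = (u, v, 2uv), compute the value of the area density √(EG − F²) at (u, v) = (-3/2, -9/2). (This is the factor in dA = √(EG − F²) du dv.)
√(EG − F²)|_{(-3/2, -9/2)} = sqrt(91)

E = 4*v^2 + 1, F = 4*u*v, G = 4*u^2 + 1, so EG − F² = 4*u^2 + 4*v^2 + 1. Taking the positive square root: √(EG − F²) = sqrt(4*u^2 + 4*v^2 + 1). At (u, v) = (-3/2, -9/2): sqrt(91).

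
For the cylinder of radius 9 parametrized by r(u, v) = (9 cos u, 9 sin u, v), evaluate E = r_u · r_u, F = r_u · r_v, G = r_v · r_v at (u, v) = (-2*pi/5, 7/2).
E = 81;  F = 0;  G = 1

Partials: r_u = (-9*sin(u), 9*cos(u), 0), r_v = (0, 0, 1). As functions of (u, v):
  E = r_u · r_u = 81,
  F = r_u · r_v = 0,
  G = r_v · r_v = 1.
Evaluating at (u, v) = (-2*pi/5, 7/2): E = 81, F = 0, G = 1.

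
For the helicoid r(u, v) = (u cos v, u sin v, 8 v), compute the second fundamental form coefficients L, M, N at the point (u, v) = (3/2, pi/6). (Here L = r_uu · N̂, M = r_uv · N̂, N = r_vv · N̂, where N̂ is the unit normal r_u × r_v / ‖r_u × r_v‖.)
L = 0;  M = -16*sqrt(265)/265;  N = 0

Compute the unit normal N̂(u, v) = (8*sin(v)/sqrt(u^2 + 64), -8*cos(v)/sqrt(u^2 + 64), u/sqrt(u^2 + 64)), and the second partials r_uu, r_uv, r_vv. Take dot products:
  L(u, v) = r_uu · N̂ = 0,
  M(u, v) = r_uv · N̂ = -8/sqrt(u^2 + 64),
  N(u, v) = r_vv · N̂ = 0.
Evaluating at (u, v) = (3/2, pi/6):
  L = 0, M = -16*sqrt(265)/265, N = 0.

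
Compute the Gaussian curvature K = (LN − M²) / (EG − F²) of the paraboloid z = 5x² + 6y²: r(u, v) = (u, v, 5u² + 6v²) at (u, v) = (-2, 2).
K = 120/954529

Coefficients of the first fundamental form: E = 100*u^2 + 1, F = 120*u*v, G = 144*v^2 + 1.
Coefficients of the second fundamental form: L = 10/sqrt(100*u^2 + 144*v^2 + 1), M = 0, N = 12/sqrt(100*u^2 + 144*v^2 + 1).
Assemble K = (LN − M²)/(EG − F²) = 120/(10000*u^4 + 28800*u^2*v^2 + 200*u^2 + 20736*v^4 + 288*v^2 + 1). At (u, v) = (-2, 2): K = 120/954529.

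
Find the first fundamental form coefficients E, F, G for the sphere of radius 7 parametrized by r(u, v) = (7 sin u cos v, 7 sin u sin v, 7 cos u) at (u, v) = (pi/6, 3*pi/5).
E = 49;  F = 0;  G = 49/4

Partials: r_u = (7*cos(u)*cos(v), 7*sin(v)*cos(u), -7*sin(u)), r_v = (-7*sin(u)*sin(v), 7*sin(u)*cos(v), 0). As functions of (u, v):
  E = r_u · r_u = 49,
  F = r_u · r_v = 0,
  G = r_v · r_v = 49*sin(u)^2.
Evaluating at (u, v) = (pi/6, 3*pi/5): E = 49, F = 0, G = 49/4.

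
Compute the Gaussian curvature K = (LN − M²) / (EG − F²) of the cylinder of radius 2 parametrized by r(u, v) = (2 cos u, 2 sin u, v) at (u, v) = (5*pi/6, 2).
K = 0

Coefficients of the first fundamental form: E = 4, F = 0, G = 1.
Coefficients of the second fundamental form: L = -2, M = 0, N = 0.
Assemble K = (LN − M²)/(EG − F²) = 0. At (u, v) = (5*pi/6, 2): K = 0.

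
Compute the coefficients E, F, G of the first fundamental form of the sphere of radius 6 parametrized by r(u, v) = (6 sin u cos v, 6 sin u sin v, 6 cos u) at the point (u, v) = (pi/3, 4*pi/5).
E = 36;  F = 0;  G = 27

Partials: r_u = (6*cos(u)*cos(v), 6*sin(v)*cos(u), -6*sin(u)), r_v = (-6*sin(u)*sin(v), 6*sin(u)*cos(v), 0). As functions of (u, v):
  E = r_u · r_u = 36,
  F = r_u · r_v = 0,
  G = r_v · r_v = 36*sin(u)^2.
Evaluating at (u, v) = (pi/3, 4*pi/5): E = 36, F = 0, G = 27.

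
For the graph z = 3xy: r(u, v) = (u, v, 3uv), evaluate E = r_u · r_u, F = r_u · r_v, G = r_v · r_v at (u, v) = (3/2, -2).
E = 37;  F = -27;  G = 85/4

Partials: r_u = (1, 0, 3*v), r_v = (0, 1, 3*u). As functions of (u, v):
  E = r_u · r_u = 9*v^2 + 1,
  F = r_u · r_v = 9*u*v,
  G = r_v · r_v = 9*u^2 + 1.
Evaluating at (u, v) = (3/2, -2): E = 37, F = -27, G = 85/4.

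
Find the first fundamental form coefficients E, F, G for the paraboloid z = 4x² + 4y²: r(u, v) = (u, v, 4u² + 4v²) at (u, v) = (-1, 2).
E = 65;  F = -128;  G = 257

Partials: r_u = (1, 0, 8*u), r_v = (0, 1, 8*v). As functions of (u, v):
  E = r_u · r_u = 64*u^2 + 1,
  F = r_u · r_v = 64*u*v,
  G = r_v · r_v = 64*v^2 + 1.
Evaluating at (u, v) = (-1, 2): E = 65, F = -128, G = 257.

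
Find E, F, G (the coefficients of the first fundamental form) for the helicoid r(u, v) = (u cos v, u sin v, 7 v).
E = 1;  F = 0;  G = u^2 + 49

Compute partials: r_u = (cos(v), sin(v), 0), r_v = (-u*sin(v), u*cos(v), 7). Then
  E = r_u · r_u = 1,
  F = r_u · r_v = 0,
  G = r_v · r_v = u^2 + 49.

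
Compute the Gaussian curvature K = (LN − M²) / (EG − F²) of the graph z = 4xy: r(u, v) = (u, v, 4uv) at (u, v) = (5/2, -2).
K = -16/27225

Coefficients of the first fundamental form: E = 16*v^2 + 1, F = 16*u*v, G = 16*u^2 + 1.
Coefficients of the second fundamental form: L = 0, M = 4/sqrt(16*u^2 + 16*v^2 + 1), N = 0.
Assemble K = (LN − M²)/(EG − F²) = -16/(256*u^4 + 512*u^2*v^2 + 32*u^2 + 256*v^4 + 32*v^2 + 1). At (u, v) = (5/2, -2): K = -16/27225.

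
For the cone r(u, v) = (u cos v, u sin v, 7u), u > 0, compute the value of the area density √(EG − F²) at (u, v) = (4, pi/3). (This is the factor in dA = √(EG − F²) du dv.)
√(EG − F²)|_{(4, pi/3)} = 20*sqrt(2)

E = 50, F = 0, G = u^2, so EG − F² = 50*u^2. Taking the positive square root: √(EG − F²) = 5*sqrt(2)*Abs(u). At (u, v) = (4, pi/3): 20*sqrt(2).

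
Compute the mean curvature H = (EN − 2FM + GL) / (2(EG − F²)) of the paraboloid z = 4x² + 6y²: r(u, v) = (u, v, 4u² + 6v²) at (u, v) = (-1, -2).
H = 2698*sqrt(641)/410881

With E = 64*u^2 + 1, F = 96*u*v, G = 144*v^2 + 1, L = 8/sqrt(64*u^2 + 144*v^2 + 1), M = 0, N = 12/sqrt(64*u^2 + 144*v^2 + 1), assemble
  H = (EN − 2FM + GL) / (2(EG − F²)) = 2*(192*u^2 + 288*v^2 + 5)/(64*u^2 + 144*v^2 + 1)^(3/2).
At (u, v) = (-1, -2): H = 2698*sqrt(641)/410881.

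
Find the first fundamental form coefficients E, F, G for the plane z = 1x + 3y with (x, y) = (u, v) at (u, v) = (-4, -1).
E = 2;  F = 3;  G = 10

Partials: r_u = (1, 0, 1), r_v = (0, 1, 3). As functions of (u, v):
  E = r_u · r_u = 2,
  F = r_u · r_v = 3,
  G = r_v · r_v = 10.
Evaluating at (u, v) = (-4, -1): E = 2, F = 3, G = 10.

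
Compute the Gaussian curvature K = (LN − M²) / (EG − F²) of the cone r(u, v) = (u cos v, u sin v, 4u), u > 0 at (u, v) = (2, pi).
K = 0

Coefficients of the first fundamental form: E = 17, F = 0, G = u^2.
Coefficients of the second fundamental form: L = 0, M = 0, N = 4*sqrt(17)*u^2/(17*Abs(u)).
Assemble K = (LN − M²)/(EG − F²) = 0. At (u, v) = (2, pi): K = 0.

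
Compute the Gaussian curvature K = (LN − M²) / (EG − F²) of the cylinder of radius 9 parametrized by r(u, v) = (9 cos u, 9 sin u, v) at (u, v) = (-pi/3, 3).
K = 0

Coefficients of the first fundamental form: E = 81, F = 0, G = 1.
Coefficients of the second fundamental form: L = -9, M = 0, N = 0.
Assemble K = (LN − M²)/(EG − F²) = 0. At (u, v) = (-pi/3, 3): K = 0.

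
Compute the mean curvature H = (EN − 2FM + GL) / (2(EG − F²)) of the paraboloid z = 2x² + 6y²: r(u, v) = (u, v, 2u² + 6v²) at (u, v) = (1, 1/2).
H = 176*sqrt(53)/2809

With E = 16*u^2 + 1, F = 48*u*v, G = 144*v^2 + 1, L = 4/sqrt(16*u^2 + 144*v^2 + 1), M = 0, N = 12/sqrt(16*u^2 + 144*v^2 + 1), assemble
  H = (EN − 2FM + GL) / (2(EG − F²)) = 8*(12*u^2 + 36*v^2 + 1)/(16*u^2 + 144*v^2 + 1)^(3/2).
At (u, v) = (1, 1/2): H = 176*sqrt(53)/2809.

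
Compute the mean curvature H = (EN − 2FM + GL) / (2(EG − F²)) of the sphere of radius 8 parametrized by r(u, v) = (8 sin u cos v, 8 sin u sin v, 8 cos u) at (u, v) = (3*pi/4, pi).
H = -1/8

With E = 64, F = 0, G = 64*sin(u)^2, L = -8*sin(u)/Abs(sin(u)), M = 0, N = -8*sin(u)^3/Abs(sin(u)), assemble
  H = (EN − 2FM + GL) / (2(EG − F²)) = -sin(u)/(8*Abs(sin(u))).
At (u, v) = (3*pi/4, pi): H = -1/8.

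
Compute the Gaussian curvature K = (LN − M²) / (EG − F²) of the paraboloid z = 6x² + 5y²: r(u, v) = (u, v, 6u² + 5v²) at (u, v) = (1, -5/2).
K = 6/29645

Coefficients of the first fundamental form: E = 144*u^2 + 1, F = 120*u*v, G = 100*v^2 + 1.
Coefficients of the second fundamental form: L = 12/sqrt(144*u^2 + 100*v^2 + 1), M = 0, N = 10/sqrt(144*u^2 + 100*v^2 + 1).
Assemble K = (LN − M²)/(EG − F²) = 120/(20736*u^4 + 28800*u^2*v^2 + 288*u^2 + 10000*v^4 + 200*v^2 + 1). At (u, v) = (1, -5/2): K = 6/29645.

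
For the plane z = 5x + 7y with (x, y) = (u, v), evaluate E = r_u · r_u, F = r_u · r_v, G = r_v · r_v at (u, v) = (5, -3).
E = 26;  F = 35;  G = 50

Partials: r_u = (1, 0, 5), r_v = (0, 1, 7). As functions of (u, v):
  E = r_u · r_u = 26,
  F = r_u · r_v = 35,
  G = r_v · r_v = 50.
Evaluating at (u, v) = (5, -3): E = 26, F = 35, G = 50.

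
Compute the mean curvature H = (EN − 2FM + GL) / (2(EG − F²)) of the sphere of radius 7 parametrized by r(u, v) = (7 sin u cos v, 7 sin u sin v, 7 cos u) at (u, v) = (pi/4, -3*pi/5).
H = -1/7

With E = 49, F = 0, G = 49*sin(u)^2, L = -7*sin(u)/Abs(sin(u)), M = 0, N = -7*sin(u)^3/Abs(sin(u)), assemble
  H = (EN − 2FM + GL) / (2(EG − F²)) = -sin(u)/(7*Abs(sin(u))).
At (u, v) = (pi/4, -3*pi/5): H = -1/7.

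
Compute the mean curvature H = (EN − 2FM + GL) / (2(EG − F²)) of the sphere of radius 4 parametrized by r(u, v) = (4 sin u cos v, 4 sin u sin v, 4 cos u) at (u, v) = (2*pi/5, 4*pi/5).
H = -1/4

With E = 16, F = 0, G = 16*sin(u)^2, L = -4*sin(u)/Abs(sin(u)), M = 0, N = -4*sin(u)^3/Abs(sin(u)), assemble
  H = (EN − 2FM + GL) / (2(EG − F²)) = -sin(u)/(4*Abs(sin(u))).
At (u, v) = (2*pi/5, 4*pi/5): H = -1/4.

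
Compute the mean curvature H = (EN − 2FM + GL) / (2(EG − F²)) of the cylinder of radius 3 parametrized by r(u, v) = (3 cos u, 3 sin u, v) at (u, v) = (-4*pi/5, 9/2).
H = -1/6

With E = 9, F = 0, G = 1, L = -3, M = 0, N = 0, assemble
  H = (EN − 2FM + GL) / (2(EG − F²)) = -1/6.
At (u, v) = (-4*pi/5, 9/2): H = -1/6.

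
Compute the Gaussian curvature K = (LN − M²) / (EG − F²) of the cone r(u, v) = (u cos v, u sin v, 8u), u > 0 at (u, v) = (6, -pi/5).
K = 0

Coefficients of the first fundamental form: E = 65, F = 0, G = u^2.
Coefficients of the second fundamental form: L = 0, M = 0, N = 8*sqrt(65)*u^2/(65*Abs(u)).
Assemble K = (LN − M²)/(EG − F²) = 0. At (u, v) = (6, -pi/5): K = 0.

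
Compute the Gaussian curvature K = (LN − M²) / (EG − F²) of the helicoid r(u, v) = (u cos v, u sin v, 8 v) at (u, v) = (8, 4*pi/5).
K = -1/256

Coefficients of the first fundamental form: E = 1, F = 0, G = u^2 + 64.
Coefficients of the second fundamental form: L = 0, M = -8/sqrt(u^2 + 64), N = 0.
Assemble K = (LN − M²)/(EG − F²) = -64/(u^2 + 64)^2. At (u, v) = (8, 4*pi/5): K = -1/256.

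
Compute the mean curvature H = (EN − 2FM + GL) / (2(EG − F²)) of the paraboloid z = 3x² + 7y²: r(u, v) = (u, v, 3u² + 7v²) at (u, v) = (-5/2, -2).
H = 3937*sqrt(1010)/1020100

With E = 36*u^2 + 1, F = 84*u*v, G = 196*v^2 + 1, L = 6/sqrt(36*u^2 + 196*v^2 + 1), M = 0, N = 14/sqrt(36*u^2 + 196*v^2 + 1), assemble
  H = (EN − 2FM + GL) / (2(EG − F²)) = 2*(126*u^2 + 294*v^2 + 5)/(36*u^2 + 196*v^2 + 1)^(3/2).
At (u, v) = (-5/2, -2): H = 3937*sqrt(1010)/1020100.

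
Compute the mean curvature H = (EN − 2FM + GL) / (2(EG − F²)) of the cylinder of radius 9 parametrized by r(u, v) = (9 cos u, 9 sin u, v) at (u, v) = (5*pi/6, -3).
H = -1/18

With E = 81, F = 0, G = 1, L = -9, M = 0, N = 0, assemble
  H = (EN − 2FM + GL) / (2(EG − F²)) = -1/18.
At (u, v) = (5*pi/6, -3): H = -1/18.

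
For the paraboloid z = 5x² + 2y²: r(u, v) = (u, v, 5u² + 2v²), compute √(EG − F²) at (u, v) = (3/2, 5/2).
√(EG − F²)|_{(3/2, 5/2)} = sqrt(326)

E = 100*u^2 + 1, F = 40*u*v, G = 16*v^2 + 1; EG − F² = 100*u^2 + 16*v^2 + 1; √(EG − F²) = sqrt(100*u^2 + 16*v^2 + 1). At the given point: sqrt(326).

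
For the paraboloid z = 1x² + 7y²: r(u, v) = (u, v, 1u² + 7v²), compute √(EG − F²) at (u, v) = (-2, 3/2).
√(EG − F²)|_{(-2, 3/2)} = sqrt(458)

E = 4*u^2 + 1, F = 28*u*v, G = 196*v^2 + 1; EG − F² = 4*u^2 + 196*v^2 + 1; √(EG − F²) = sqrt(4*u^2 + 196*v^2 + 1). At the given point: sqrt(458).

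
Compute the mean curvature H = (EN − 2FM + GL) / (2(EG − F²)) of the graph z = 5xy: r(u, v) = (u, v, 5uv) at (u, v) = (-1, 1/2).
H = 500*sqrt(129)/16641

With E = 25*v^2 + 1, F = 25*u*v, G = 25*u^2 + 1, L = 0, M = 5/sqrt(25*u^2 + 25*v^2 + 1), N = 0, assemble
  H = (EN − 2FM + GL) / (2(EG − F²)) = -125*u*v/(25*u^2 + 25*v^2 + 1)^(3/2).
At (u, v) = (-1, 1/2): H = 500*sqrt(129)/16641.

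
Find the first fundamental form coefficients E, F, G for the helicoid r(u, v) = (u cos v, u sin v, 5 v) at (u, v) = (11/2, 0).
E = 1;  F = 0;  G = 221/4

Partials: r_u = (cos(v), sin(v), 0), r_v = (-u*sin(v), u*cos(v), 5). As functions of (u, v):
  E = r_u · r_u = 1,
  F = r_u · r_v = 0,
  G = r_v · r_v = u^2 + 25.
Evaluating at (u, v) = (11/2, 0): E = 1, F = 0, G = 221/4.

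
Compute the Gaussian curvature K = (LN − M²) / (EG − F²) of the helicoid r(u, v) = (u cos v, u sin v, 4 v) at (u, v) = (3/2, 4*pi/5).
K = -256/5329

Coefficients of the first fundamental form: E = 1, F = 0, G = u^2 + 16.
Coefficients of the second fundamental form: L = 0, M = -4/sqrt(u^2 + 16), N = 0.
Assemble K = (LN − M²)/(EG − F²) = -16/(u^2 + 16)^2. At (u, v) = (3/2, 4*pi/5): K = -256/5329.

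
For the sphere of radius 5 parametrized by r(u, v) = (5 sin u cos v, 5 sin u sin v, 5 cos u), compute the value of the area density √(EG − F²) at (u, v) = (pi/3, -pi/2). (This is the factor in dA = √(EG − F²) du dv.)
√(EG − F²)|_{(pi/3, -pi/2)} = 25*sqrt(3)/2

E = 25, F = 0, G = 25*sin(u)^2, so EG − F² = 625*sin(u)^2. Taking the positive square root: √(EG − F²) = 25*Abs(sin(u)). At (u, v) = (pi/3, -pi/2): 25*sqrt(3)/2.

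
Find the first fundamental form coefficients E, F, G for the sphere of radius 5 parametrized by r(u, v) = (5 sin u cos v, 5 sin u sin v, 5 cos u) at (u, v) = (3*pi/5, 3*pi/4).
E = 25;  F = 0;  G = 25*sqrt(5)/8 + 125/8

Partials: r_u = (5*cos(u)*cos(v), 5*sin(v)*cos(u), -5*sin(u)), r_v = (-5*sin(u)*sin(v), 5*sin(u)*cos(v), 0). As functions of (u, v):
  E = r_u · r_u = 25,
  F = r_u · r_v = 0,
  G = r_v · r_v = 25*sin(u)^2.
Evaluating at (u, v) = (3*pi/5, 3*pi/4): E = 25, F = 0, G = 25*sqrt(5)/8 + 125/8.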